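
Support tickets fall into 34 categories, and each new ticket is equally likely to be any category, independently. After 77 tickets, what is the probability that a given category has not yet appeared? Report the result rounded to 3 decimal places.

0.100

On each ticket the fixed category fails to appear with probability 33/34.
P(still missing after 77) = (33/34)^77 = 0.1004.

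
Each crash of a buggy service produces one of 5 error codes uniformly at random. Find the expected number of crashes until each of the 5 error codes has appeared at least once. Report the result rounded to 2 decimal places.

11.42

The wait to go from k to k+1 distinct error codes is geometric with mean 5/(5-k).
E[T] = 5/5 + 5/4 + 5/3 + 5/2 + 5/1 = 5·H_{5}.
H_{5} = 2.283, so E[T] = 11.417.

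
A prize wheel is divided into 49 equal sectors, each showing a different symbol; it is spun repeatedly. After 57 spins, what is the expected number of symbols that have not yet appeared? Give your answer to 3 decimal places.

15.128

For each symbol, P(unseen after 57) = (48/49)^57 = 0.3087.
By linearity of expectation, E[unseen] = 49·(48/49)^57 = 15.1276.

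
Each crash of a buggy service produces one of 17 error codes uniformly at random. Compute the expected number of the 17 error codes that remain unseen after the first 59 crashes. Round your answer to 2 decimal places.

For each error code, P(unseen after 59) = (16/17)^59 = 0.028.
By linearity of expectation, E[unseen] = 17·(16/17)^59 = 0.475.

0.48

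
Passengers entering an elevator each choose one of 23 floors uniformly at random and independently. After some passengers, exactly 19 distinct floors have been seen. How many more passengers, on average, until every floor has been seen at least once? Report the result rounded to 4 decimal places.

With k distinct floors already seen, the next new one takes an expected 23/(23-k) passengers.
Sum over k = 19,...,22: E = 23/4 + 23/3 + 23/2 + 23/1 = 47.91667.

47.9167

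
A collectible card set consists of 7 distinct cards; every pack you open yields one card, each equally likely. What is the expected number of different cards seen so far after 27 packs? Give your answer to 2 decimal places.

For each card, P(seen in 27 packs) = 1 - (6/7)^27 = 0.984.
By linearity of expectation, E[distinct seen] = 7·(1 - (6/7)^27) = 6.891.

6.89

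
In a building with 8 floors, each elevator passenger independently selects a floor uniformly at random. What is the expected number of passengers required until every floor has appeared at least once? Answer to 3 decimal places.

Split into phases: going from k distinct to k+1 distinct takes on average 8/(8-k) passengers.
E[T] = 8/8 + 8/7 + 8/6 + ... + 8/2 + 8/1 = 8·H_{8}.
H_{8} = 2.7179, so E[T] = 21.7429.

21.743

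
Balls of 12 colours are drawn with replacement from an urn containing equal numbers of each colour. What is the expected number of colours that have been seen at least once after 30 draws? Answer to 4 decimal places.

11.1179

For each colour, P(seen in 30 draws) = 1 - (11/12)^30 = 0.92649.
By linearity of expectation, E[distinct seen] = 12·(1 - (11/12)^30) = 11.11789.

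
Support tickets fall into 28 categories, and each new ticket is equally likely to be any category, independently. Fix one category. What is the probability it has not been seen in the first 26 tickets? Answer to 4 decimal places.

0.3885

On each ticket the fixed category fails to appear with probability 27/28.
P(still missing after 26) = (27/28)^26 = 0.38846.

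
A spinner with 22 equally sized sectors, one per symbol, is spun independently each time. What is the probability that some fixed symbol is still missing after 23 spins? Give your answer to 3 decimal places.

Each spin misses the fixed symbol with probability (22-1)/22 = 21/22, independently.
P(still missing after 23) = (21/22)^23 = 0.3430.

0.343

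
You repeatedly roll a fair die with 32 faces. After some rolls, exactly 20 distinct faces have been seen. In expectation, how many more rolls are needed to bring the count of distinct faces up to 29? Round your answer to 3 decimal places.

From k distinct to k+1 distinct takes on average 32/(32-k) rolls.
Sum over k = 20,...,28: E = 32/12 + 32/11 + 32/10 + ... + 32/5 + 32/4 = 40.6361.

40.636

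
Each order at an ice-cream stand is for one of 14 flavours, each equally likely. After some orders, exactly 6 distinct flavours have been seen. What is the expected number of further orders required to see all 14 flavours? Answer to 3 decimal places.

From k distinct to k+1 distinct takes on average 14/(14-k) orders.
Sum over k = 6,...,13: E = 14/8 + 14/7 + 14/6 + ... + 14/2 + 14/1 = 38.0500.

38.050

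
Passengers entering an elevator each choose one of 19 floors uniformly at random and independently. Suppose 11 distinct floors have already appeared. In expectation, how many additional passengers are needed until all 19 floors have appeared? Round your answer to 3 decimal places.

The wait to go from k to k+1 distinct floors is geometric with mean 19/(19-k).
Sum over k = 11,...,18: E = 19/8 + 19/7 + 19/6 + ... + 19/2 + 19/1 = 51.6393.

51.639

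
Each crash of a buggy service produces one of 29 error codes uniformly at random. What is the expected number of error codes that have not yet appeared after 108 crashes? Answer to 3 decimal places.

0.655

For each error code, P(unseen after 108) = (28/29)^108 = 0.0226.
By linearity of expectation, E[unseen] = 29·(28/29)^108 = 0.6554.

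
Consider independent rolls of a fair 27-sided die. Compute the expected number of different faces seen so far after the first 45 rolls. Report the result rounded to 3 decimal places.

22.059

For each face, P(seen in 45 rolls) = 1 - (26/27)^45 = 0.8170.
By linearity of expectation, E[distinct seen] = 27·(1 - (26/27)^45) = 22.0592.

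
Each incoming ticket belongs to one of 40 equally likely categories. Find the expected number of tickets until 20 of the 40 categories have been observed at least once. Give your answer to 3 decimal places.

With k distinct categories already seen, the next new one arrives after an expected 40/(40-k) tickets.
Sum over k = 0,...,19: E = 40/40 + 40/39 + 40/38 + ... + 40/22 + 40/21 = 27.2321.

27.232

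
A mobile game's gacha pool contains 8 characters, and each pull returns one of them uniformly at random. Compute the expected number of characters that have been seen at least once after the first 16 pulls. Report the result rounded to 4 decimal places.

7.0555

For each character, P(seen in 16 pulls) = 1 - (7/8)^16 = 0.88193.
By linearity of expectation, E[distinct seen] = 8·(1 - (7/8)^16) = 7.05546.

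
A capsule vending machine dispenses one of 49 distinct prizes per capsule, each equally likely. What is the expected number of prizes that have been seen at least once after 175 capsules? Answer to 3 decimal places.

47.672

For each prize, P(seen in 175 capsules) = 1 - (48/49)^175 = 0.9729.
By linearity of expectation, E[distinct seen] = 49·(1 - (48/49)^175) = 47.6723.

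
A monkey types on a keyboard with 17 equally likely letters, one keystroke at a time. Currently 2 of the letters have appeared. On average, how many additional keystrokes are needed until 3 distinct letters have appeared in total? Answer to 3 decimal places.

1.133

The wait to go from k to k+1 distinct letters is geometric with mean 17/(17-k).
Only the k = 2 term is needed: E = 17/15 = 1.1333.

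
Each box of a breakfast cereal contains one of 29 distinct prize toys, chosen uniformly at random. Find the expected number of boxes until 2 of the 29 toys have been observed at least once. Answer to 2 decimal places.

2.04

Going from k to k+1 distinct takes a geometric number of boxes with mean 29/(29-k).
Sum over k = 0,...,1: E = 29/29 + 29/28 = 2.036.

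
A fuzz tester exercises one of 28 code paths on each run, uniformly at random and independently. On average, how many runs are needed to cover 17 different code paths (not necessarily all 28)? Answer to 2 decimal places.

25.40

Going from k to k+1 distinct takes a geometric number of runs with mean 28/(28-k).
Sum over k = 0,...,16: E = 28/28 + 28/27 + 28/26 + ... + 28/13 + 28/12 = 25.404.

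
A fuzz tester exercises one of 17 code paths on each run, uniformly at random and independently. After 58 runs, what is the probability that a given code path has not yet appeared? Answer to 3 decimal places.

On each run the fixed code path fails to appear with probability 16/17.
P(still missing after 58) = (16/17)^58 = 0.0297.

0.030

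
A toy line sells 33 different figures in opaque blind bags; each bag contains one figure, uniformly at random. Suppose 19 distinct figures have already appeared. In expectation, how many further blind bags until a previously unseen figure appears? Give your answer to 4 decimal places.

2.3571

Each blind bag yields a new figure with probability (33-19)/33 = 14/33, so the wait is geometric with mean 33/14.
E = 33/14 = 2.35714.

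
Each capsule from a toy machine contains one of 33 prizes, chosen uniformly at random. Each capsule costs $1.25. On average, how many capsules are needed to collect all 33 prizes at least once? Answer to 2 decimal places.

134.93

Split into phases: going from k distinct to k+1 distinct takes on average 33/(33-k) capsules.
E[T] = 33/33 + 33/32 + 33/31 + ... + 33/2 + 33/1 = 33·H_{33}.
H_{33} = 4.089, so E[T] = 134.930.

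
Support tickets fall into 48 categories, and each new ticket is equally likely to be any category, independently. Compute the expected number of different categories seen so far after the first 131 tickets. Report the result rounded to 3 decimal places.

For each category, P(seen in 131 tickets) = 1 - (47/48)^131 = 0.9366.
By linearity of expectation, E[distinct seen] = 48·(1 - (47/48)^131) = 44.9559.

44.956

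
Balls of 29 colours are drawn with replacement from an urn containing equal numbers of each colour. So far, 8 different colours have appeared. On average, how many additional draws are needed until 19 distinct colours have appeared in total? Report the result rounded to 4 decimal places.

The wait to go from k to k+1 distinct colours is geometric with mean 29/(29-k).
Sum over k = 8,...,18: E = 29/21 + 29/20 + 29/19 + ... + 29/12 + 29/11 = 20.77532.

20.7753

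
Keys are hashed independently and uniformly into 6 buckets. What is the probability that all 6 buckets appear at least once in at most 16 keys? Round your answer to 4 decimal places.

Let A_i be the event that bucket i is missing after 16 keys. By inclusion–exclusion on the A_i,
P(all seen) = Σ_{j=0}^{6} (-1)^j C(6,j)((6-j)/6)^16
= 1.00000 - 0.32453 + 0.02284 - 0.00031 + 0.00000 - 0.00000 + 0.00000
= 0.69800.

0.6980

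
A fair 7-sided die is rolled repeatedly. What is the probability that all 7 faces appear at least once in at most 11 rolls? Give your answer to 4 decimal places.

Let A_i be the event that face i is missing after 11 rolls. By inclusion–exclusion on the A_i,
P(all seen) = Σ_{j=0}^{7} (-1)^j C(7,j)((7-j)/7)^11
= 1.00000 - 1.28435 + 0.51857 - 0.07424 + 0.00314 - 0.00002 + 0.00000 - 0.00000
= 0.16310.

0.1631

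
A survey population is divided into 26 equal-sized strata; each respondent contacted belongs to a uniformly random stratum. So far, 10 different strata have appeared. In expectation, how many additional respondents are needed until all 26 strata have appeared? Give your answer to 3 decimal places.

From k distinct to k+1 distinct takes on average 26/(26-k) respondents.
Sum over k = 10,...,25: E = 26/16 + 26/15 + 26/14 + ... + 26/2 + 26/1 = 87.8990.

87.899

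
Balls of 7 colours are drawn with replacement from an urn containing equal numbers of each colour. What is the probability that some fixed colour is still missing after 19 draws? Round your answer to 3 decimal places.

0.053

Each draw misses the fixed colour with probability (7-1)/7 = 6/7, independently.
P(still missing after 19) = (6/7)^19 = 0.0535.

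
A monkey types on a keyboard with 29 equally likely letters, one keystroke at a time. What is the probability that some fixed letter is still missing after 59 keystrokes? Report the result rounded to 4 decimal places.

0.1261

Each keystroke misses the fixed letter with probability (29-1)/29 = 28/29, independently.
P(still missing after 59) = (28/29)^59 = 0.12614.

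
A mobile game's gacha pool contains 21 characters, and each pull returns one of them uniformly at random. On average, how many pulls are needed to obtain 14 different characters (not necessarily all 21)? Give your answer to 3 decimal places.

22.103

With k distinct characters already seen, the next new one arrives after an expected 21/(21-k) pulls.
Sum over k = 0,...,13: E = 21/21 + 21/20 + 21/19 + ... + 21/9 + 21/8 = 22.1025.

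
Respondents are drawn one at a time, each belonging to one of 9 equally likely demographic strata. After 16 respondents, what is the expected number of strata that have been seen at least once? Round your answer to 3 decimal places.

For each stratum, P(seen in 16 respondents) = 1 - (8/9)^16 = 0.8481.
By linearity of expectation, E[distinct seen] = 9·(1 - (8/9)^16) = 7.6329.

7.633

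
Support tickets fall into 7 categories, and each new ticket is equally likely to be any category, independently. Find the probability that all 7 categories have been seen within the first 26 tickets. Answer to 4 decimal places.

0.8761

By inclusion–exclusion over which categories are missing,
P(all seen) = Σ_{j=0}^{7} (-1)^j C(7,j)((7-j)/7)^26
= 1.00000 - 0.12720 + 0.00333 - 0.00002 + 0.00000 - 0.00000 + 0.00000 - 0.00000
= 0.87612.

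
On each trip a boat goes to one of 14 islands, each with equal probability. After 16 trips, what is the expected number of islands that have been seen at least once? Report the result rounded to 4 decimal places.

9.7227

For each island, P(seen in 16 trips) = 1 - (13/14)^16 = 0.69448.
By linearity of expectation, E[distinct seen] = 14·(1 - (13/14)^16) = 9.72267.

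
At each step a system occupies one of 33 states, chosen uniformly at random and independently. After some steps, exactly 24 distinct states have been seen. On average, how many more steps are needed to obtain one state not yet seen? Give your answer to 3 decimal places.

Each step yields a new state with probability (33-24)/33 = 9/33, so the wait is geometric with mean 33/9.
E = 33/9 = 3.6667.

3.667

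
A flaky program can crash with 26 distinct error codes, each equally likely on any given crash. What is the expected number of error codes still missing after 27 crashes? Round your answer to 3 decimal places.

9.017

For each error code, P(unseen after 27) = (25/26)^27 = 0.3468.
By linearity of expectation, E[unseen] = 26·(25/26)^27 = 9.0172.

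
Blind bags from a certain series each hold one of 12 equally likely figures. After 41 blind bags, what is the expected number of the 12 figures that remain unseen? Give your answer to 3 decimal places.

0.339

For each figure, P(unseen after 41) = (11/12)^41 = 0.0282.
By linearity of expectation, E[unseen] = 12·(11/12)^41 = 0.3387.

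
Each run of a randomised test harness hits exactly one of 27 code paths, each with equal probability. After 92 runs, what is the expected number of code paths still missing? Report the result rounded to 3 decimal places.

0.838

For each code path, P(unseen after 92) = (26/27)^92 = 0.0311.
By linearity of expectation, E[unseen] = 27·(26/27)^92 = 0.8384.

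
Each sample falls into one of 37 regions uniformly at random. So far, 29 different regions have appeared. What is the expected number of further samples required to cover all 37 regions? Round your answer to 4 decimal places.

100.5607

From k distinct to k+1 distinct takes on average 37/(37-k) samples.
Sum over k = 29,...,36: E = 37/8 + 37/7 + 37/6 + ... + 37/2 + 37/1 = 100.56071.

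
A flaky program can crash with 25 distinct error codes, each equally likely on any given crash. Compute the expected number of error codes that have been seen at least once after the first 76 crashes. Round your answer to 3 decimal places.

For each error code, P(seen in 76 crashes) = 1 - (24/25)^76 = 0.9551.
By linearity of expectation, E[distinct seen] = 25·(1 - (24/25)^76) = 23.8766.

23.877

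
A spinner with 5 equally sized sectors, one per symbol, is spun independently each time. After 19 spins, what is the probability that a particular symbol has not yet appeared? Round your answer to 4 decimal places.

0.0144

On each spin the fixed symbol fails to appear with probability 4/5.
P(still missing after 19) = (4/5)^19 = 0.01441.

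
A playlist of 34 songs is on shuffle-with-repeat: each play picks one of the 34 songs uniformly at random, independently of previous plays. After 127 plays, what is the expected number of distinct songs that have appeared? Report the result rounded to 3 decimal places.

For each song, P(seen in 127 plays) = 1 - (33/34)^127 = 0.9774.
By linearity of expectation, E[distinct seen] = 34·(1 - (33/34)^127) = 33.2328.

33.233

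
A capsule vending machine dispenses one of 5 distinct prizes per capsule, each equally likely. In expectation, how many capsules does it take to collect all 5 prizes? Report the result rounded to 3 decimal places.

11.417

Split into phases: going from k distinct to k+1 distinct takes on average 5/(5-k) capsules.
E[T] = 5/5 + 5/4 + 5/3 + 5/2 + 5/1 = 5·H_{5}.
H_{5} = 2.2833, so E[T] = 11.4167.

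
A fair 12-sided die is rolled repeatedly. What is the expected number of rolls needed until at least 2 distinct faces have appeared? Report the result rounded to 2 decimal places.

With k distinct faces already seen, the next new one arrives after an expected 12/(12-k) rolls.
Sum over k = 0,...,1: E = 12/12 + 12/11 = 2.091.

2.09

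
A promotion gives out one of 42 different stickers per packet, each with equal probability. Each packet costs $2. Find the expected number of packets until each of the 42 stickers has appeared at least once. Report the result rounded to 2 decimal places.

The wait to go from k to k+1 distinct stickers is geometric with mean 42/(42-k).
E[T] = 42/42 + 42/41 + 42/40 + ... + 42/2 + 42/1 = 42·H_{42}.
H_{42} = 4.327, so E[T] = 181.723.

181.72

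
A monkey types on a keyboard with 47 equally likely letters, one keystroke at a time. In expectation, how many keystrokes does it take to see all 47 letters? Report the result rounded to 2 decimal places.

208.58

The wait to go from k to k+1 distinct letters is geometric with mean 47/(47-k).
E[T] = 47/47 + 47/46 + 47/45 + ... + 47/2 + 47/1 = 47·H_{47}.
H_{47} = 4.438, so E[T] = 208.584.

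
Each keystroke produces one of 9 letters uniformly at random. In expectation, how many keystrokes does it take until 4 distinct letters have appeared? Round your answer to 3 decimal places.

Going from k to k+1 distinct takes a geometric number of keystrokes with mean 9/(9-k).
Sum over k = 0,...,3: E = 9/9 + 9/8 + 9/7 + 9/6 = 4.9107.

4.911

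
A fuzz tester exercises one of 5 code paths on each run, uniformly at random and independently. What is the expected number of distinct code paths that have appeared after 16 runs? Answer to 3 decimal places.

For each code path, P(seen in 16 runs) = 1 - (4/5)^16 = 0.9719.
By linearity of expectation, E[distinct seen] = 5·(1 - (4/5)^16) = 4.8593.

4.859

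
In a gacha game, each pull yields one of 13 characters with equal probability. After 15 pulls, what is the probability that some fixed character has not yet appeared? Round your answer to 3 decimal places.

0.301

On each pull the fixed character fails to appear with probability 12/13.
P(still missing after 15) = (12/13)^15 = 0.3010.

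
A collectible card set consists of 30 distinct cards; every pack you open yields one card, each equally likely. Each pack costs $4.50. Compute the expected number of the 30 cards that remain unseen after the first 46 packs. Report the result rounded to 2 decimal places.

For each card, P(unseen after 46) = (29/30)^46 = 0.210.
By linearity of expectation, E[unseen] = 30·(29/30)^46 = 6.307.

6.31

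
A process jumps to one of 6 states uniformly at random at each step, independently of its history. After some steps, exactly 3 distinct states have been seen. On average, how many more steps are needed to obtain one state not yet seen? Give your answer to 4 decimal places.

2.0000

Each step yields a new state with probability (6-3)/6 = 3/6, so the wait is geometric with mean 6/3.
E = 6/3 = 2.00000.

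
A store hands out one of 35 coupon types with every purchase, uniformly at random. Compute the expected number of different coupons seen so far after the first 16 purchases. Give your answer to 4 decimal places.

12.9889

For each coupon, P(seen in 16 purchases) = 1 - (34/35)^16 = 0.37111.
By linearity of expectation, E[distinct seen] = 35·(1 - (34/35)^16) = 12.98889.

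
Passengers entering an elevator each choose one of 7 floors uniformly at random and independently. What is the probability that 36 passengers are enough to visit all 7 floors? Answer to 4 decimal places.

Let A_i be the event that floor i is missing after 36 passengers. By inclusion–exclusion on the A_i,
P(all seen) = Σ_{j=0}^{7} (-1)^j C(7,j)((7-j)/7)^36
= 1.00000 - 0.02723 + 0.00012 - 0.00000 + 0.00000 - 0.00000 + 0.00000 - 0.00000
= 0.97289.

0.9729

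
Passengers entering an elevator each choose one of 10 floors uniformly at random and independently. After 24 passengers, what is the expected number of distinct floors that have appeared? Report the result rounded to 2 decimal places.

For each floor, P(seen in 24 passengers) = 1 - (9/10)^24 = 0.920.
By linearity of expectation, E[distinct seen] = 10·(1 - (9/10)^24) = 9.202.

9.20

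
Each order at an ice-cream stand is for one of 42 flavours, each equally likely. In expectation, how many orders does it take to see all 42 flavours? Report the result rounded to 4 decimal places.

181.7232

Split into phases: going from k distinct to k+1 distinct takes on average 42/(42-k) orders.
E[T] = 42/42 + 42/41 + 42/40 + ... + 42/2 + 42/1 = 42·H_{42}.
H_{42} = 4.32674, so E[T] = 181.72320.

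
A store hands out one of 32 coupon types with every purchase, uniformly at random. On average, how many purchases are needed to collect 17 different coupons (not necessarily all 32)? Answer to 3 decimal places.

23.689

With k distinct coupons already seen, the next new one arrives after an expected 32/(32-k) purchases.
Sum over k = 0,...,16: E = 32/32 + 32/31 + 32/30 + ... + 32/17 + 32/16 = 23.6885.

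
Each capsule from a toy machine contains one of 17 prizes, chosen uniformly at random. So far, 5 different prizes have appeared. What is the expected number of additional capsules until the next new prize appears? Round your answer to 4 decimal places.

Each capsule yields a new prize with probability (17-5)/17 = 12/17, so the wait is geometric with mean 17/12.
E = 17/12 = 1.41667.

1.4167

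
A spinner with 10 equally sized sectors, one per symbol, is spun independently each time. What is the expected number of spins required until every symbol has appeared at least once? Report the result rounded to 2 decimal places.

Split into phases: going from k distinct to k+1 distinct takes on average 10/(10-k) spins.
E[T] = 10/10 + 10/9 + 10/8 + ... + 10/2 + 10/1 = 10·H_{10}.
H_{10} = 2.929, so E[T] = 29.290.

29.29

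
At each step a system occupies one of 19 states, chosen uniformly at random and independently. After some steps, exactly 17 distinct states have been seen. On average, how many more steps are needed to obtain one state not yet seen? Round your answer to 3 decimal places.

The number of steps until the next new state is geometric with success probability 2/19, so its mean is 19/2.
E = 19/2 = 9.5000.

9.500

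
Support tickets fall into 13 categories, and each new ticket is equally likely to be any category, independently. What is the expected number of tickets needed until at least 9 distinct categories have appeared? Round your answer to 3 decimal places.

14.258

With k distinct categories already seen, the next new one arrives after an expected 13/(13-k) tickets.
Sum over k = 0,...,8: E = 13/13 + 13/12 + 13/11 + ... + 13/6 + 13/5 = 14.2584.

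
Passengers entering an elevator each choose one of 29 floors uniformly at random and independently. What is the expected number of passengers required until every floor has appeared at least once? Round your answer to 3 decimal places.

114.888

Split into phases: going from k distinct to k+1 distinct takes on average 29/(29-k) passengers.
E[T] = 29/29 + 29/28 + 29/27 + ... + 29/2 + 29/1 = 29·H_{29}.
H_{29} = 3.9617, so E[T] = 114.8880.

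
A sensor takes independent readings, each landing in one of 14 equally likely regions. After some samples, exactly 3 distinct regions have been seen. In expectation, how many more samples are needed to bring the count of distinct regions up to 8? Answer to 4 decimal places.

7.9783

The wait to go from k to k+1 distinct regions is geometric with mean 14/(14-k).
Sum over k = 3,...,7: E = 14/11 + 14/10 + 14/9 + 14/8 + 14/7 = 7.97828.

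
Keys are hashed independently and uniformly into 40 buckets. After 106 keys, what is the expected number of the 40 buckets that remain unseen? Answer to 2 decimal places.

2.73

For each bucket, P(unseen after 106) = (39/40)^106 = 0.068.
By linearity of expectation, E[unseen] = 40·(39/40)^106 = 2.732.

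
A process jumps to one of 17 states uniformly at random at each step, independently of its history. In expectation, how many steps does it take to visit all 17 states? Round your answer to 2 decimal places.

Split into phases: going from k distinct to k+1 distinct takes on average 17/(17-k) steps.
E[T] = 17/17 + 17/16 + 17/15 + ... + 17/2 + 17/1 = 17·H_{17}.
H_{17} = 3.440, so E[T] = 58.472.

58.47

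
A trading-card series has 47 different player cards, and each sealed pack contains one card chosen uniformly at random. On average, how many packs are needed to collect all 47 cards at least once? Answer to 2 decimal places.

208.58

After k distinct cards have appeared, the next pack gives a new one with probability (47-k)/47, so the expected wait for the (k+1)-th is 47/(47-k).
E[T] = 47/47 + 47/46 + 47/45 + ... + 47/2 + 47/1 = 47·H_{47}.
H_{47} = 4.438, so E[T] = 208.584.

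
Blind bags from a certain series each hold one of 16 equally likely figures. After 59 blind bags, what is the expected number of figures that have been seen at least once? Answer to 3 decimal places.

15.645

For each figure, P(seen in 59 blind bags) = 1 - (15/16)^59 = 0.9778.
By linearity of expectation, E[distinct seen] = 16·(1 - (15/16)^59) = 15.6448.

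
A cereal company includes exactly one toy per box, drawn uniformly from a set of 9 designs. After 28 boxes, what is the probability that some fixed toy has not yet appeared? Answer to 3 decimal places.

On each box the fixed toy fails to appear with probability 8/9.
P(still missing after 28) = (8/9)^28 = 0.0370.

0.037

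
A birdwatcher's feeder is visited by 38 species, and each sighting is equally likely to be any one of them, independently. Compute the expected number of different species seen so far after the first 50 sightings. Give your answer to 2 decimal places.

27.98

For each species, P(seen in 50 sightings) = 1 - (37/38)^50 = 0.736.
By linearity of expectation, E[distinct seen] = 38·(1 - (37/38)^50) = 27.984.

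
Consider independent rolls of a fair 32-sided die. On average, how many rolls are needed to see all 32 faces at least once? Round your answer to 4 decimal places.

129.8718

After k distinct faces have appeared, the next roll gives a new one with probability (32-k)/32, so the expected wait for the (k+1)-th is 32/(32-k).
E[T] = 32/32 + 32/31 + 32/30 + ... + 32/2 + 32/1 = 32·H_{32}.
H_{32} = 4.05850, so E[T] = 129.87185.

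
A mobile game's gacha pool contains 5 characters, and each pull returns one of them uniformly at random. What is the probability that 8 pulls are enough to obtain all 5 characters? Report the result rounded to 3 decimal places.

By inclusion–exclusion over which characters are missing,
P(all seen) = Σ_{j=0}^{5} (-1)^j C(5,j)((5-j)/5)^8
= 1.0000 - 0.8389 + 0.1680 - 0.0066 + 0.0000 - 0.0000
= 0.3226.

0.323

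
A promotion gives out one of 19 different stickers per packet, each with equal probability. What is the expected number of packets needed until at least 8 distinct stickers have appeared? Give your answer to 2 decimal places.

Going from k to k+1 distinct takes a geometric number of packets with mean 19/(19-k).
Sum over k = 0,...,7: E = 19/19 + 19/18 + 19/17 + ... + 19/13 + 19/12 = 10.029.

10.03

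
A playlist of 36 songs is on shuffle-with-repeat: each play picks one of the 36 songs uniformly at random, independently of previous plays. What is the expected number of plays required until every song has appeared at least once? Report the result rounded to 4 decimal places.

150.2841

The wait to go from k to k+1 distinct songs is geometric with mean 36/(36-k).
E[T] = 36/36 + 36/35 + 36/34 + ... + 36/2 + 36/1 = 36·H_{36}.
H_{36} = 4.17456, so E[T] = 150.28413.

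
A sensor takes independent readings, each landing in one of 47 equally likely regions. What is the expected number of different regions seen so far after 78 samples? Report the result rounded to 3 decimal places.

38.218

For each region, P(seen in 78 samples) = 1 - (46/47)^78 = 0.8132.
By linearity of expectation, E[distinct seen] = 47·(1 - (46/47)^78) = 38.2184.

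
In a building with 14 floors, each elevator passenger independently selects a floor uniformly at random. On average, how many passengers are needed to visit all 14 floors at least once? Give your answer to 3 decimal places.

The wait to go from k to k+1 distinct floors is geometric with mean 14/(14-k).
E[T] = 14/14 + 14/13 + 14/12 + ... + 14/2 + 14/1 = 14·H_{14}.
H_{14} = 3.2516, so E[T] = 45.5219.

45.522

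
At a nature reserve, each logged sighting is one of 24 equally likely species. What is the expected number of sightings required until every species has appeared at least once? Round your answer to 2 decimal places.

90.62

The wait to go from k to k+1 distinct species is geometric with mean 24/(24-k).
E[T] = 24/24 + 24/23 + 24/22 + ... + 24/2 + 24/1 = 24·H_{24}.
H_{24} = 3.776, so E[T] = 90.623.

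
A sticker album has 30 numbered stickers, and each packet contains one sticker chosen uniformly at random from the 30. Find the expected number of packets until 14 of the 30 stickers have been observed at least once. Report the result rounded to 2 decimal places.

Going from k to k+1 distinct takes a geometric number of packets with mean 30/(30-k).
Sum over k = 0,...,13: E = 30/30 + 30/29 + 30/28 + ... + 30/18 + 30/17 = 18.428.

18.43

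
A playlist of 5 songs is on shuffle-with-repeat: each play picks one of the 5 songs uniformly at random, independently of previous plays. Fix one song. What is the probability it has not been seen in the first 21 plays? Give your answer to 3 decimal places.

Each play misses the fixed song with probability (5-1)/5 = 4/5, independently.
P(still missing after 21) = (4/5)^21 = 0.0092.

0.009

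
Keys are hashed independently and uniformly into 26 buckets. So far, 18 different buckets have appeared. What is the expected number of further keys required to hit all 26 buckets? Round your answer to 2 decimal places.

From k distinct to k+1 distinct takes on average 26/(26-k) keys.
Sum over k = 18,...,25: E = 26/8 + 26/7 + 26/6 + ... + 26/2 + 26/1 = 70.664.

70.66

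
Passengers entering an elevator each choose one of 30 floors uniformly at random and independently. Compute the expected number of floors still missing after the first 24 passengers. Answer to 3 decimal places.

For each floor, P(unseen after 24) = (29/30)^24 = 0.4432.
By linearity of expectation, E[unseen] = 30·(29/30)^24 = 13.2973.

13.297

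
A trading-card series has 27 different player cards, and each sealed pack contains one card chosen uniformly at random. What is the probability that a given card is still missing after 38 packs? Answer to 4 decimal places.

On each pack the fixed card fails to appear with probability 26/27.
P(still missing after 38) = (26/27)^38 = 0.23832.

0.2383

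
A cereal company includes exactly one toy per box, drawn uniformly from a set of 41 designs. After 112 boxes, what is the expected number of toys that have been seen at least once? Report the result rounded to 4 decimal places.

38.4195

For each toy, P(seen in 112 boxes) = 1 - (40/41)^112 = 0.93706.
By linearity of expectation, E[distinct seen] = 41·(1 - (40/41)^112) = 38.41946.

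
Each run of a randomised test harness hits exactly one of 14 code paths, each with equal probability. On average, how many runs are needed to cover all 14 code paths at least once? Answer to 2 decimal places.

45.52

Split into phases: going from k distinct to k+1 distinct takes on average 14/(14-k) runs.
E[T] = 14/14 + 14/13 + 14/12 + ... + 14/2 + 14/1 = 14·H_{14}.
H_{14} = 3.252, so E[T] = 45.522.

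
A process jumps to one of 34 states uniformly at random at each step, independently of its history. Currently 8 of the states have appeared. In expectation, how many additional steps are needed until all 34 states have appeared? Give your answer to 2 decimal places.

131.05

From k distinct to k+1 distinct takes on average 34/(34-k) steps.
Sum over k = 8,...,33: E = 34/26 + 34/25 + 34/24 + ... + 34/2 + 34/1 = 131.050.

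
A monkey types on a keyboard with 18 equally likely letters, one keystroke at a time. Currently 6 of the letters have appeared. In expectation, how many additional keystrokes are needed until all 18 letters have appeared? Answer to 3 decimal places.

From k distinct to k+1 distinct takes on average 18/(18-k) keystrokes.
Sum over k = 6,...,17: E = 18/12 + 18/11 + 18/10 + ... + 18/2 + 18/1 = 55.8578.

55.858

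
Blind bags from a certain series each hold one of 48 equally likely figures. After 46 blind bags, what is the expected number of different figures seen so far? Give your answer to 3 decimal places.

For each figure, P(seen in 46 blind bags) = 1 - (47/48)^46 = 0.6203.
By linearity of expectation, E[distinct seen] = 48·(1 - (47/48)^46) = 29.7759.

29.776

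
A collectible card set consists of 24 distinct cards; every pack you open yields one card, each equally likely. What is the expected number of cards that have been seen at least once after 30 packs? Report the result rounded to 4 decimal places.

For each card, P(seen in 30 packs) = 1 - (23/24)^30 = 0.72107.
By linearity of expectation, E[distinct seen] = 24·(1 - (23/24)^30) = 17.30564.

17.3056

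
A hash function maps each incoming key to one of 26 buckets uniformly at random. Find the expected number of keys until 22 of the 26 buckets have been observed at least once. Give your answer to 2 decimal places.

Going from k to k+1 distinct takes a geometric number of keys with mean 26/(26-k).
Sum over k = 0,...,21: E = 26/26 + 26/25 + 26/24 + ... + 26/6 + 26/5 = 46.048.

46.05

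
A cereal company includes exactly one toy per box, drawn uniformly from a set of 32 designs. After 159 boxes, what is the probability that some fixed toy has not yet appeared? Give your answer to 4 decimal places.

0.0064

On each box the fixed toy fails to appear with probability 31/32.
P(still missing after 159) = (31/32)^159 = 0.00642.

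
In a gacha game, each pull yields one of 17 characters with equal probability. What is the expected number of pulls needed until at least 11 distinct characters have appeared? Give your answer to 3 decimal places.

With k distinct characters already seen, the next new one arrives after an expected 17/(17-k) pulls.
Sum over k = 0,...,10: E = 17/17 + 17/16 + 17/15 + ... + 17/8 + 17/7 = 16.8224.

16.822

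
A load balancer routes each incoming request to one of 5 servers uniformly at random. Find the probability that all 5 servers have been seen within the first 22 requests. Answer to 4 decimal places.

0.9632

Let A_i be the event that server i is missing after 22 requests. By inclusion–exclusion on the A_i,
P(all seen) = Σ_{j=0}^{5} (-1)^j C(5,j)((5-j)/5)^22
= 1.00000 - 0.03689 + 0.00013 - 0.00000 + 0.00000 - 0.00000
= 0.96324.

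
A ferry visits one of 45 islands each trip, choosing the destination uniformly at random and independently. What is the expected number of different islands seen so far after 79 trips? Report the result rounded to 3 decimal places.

37.376

For each island, P(seen in 79 trips) = 1 - (44/45)^79 = 0.8306.
By linearity of expectation, E[distinct seen] = 45·(1 - (44/45)^79) = 37.3760.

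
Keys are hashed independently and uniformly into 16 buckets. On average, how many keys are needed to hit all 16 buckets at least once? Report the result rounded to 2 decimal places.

54.09

The wait to go from k to k+1 distinct buckets is geometric with mean 16/(16-k).
E[T] = 16/16 + 16/15 + 16/14 + ... + 16/2 + 16/1 = 16·H_{16}.
H_{16} = 3.381, so E[T] = 54.092.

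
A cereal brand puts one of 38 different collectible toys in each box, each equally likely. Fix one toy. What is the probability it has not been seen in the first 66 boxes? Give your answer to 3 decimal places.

Each box misses the fixed toy with probability (38-1)/38 = 37/38, independently.
P(still missing after 66) = (37/38)^66 = 0.1720.

0.172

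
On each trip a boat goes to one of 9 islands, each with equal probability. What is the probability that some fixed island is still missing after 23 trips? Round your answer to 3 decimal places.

0.067

On each trip the fixed island fails to appear with probability 8/9.
P(still missing after 23) = (8/9)^23 = 0.0666.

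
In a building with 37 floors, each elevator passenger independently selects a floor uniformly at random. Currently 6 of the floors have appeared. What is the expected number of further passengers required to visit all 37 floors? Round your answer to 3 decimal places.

149.008

From k distinct to k+1 distinct takes on average 37/(37-k) passengers.
Sum over k = 6,...,36: E = 37/31 + 37/30 + 37/29 + ... + 37/2 + 37/1 = 149.0081.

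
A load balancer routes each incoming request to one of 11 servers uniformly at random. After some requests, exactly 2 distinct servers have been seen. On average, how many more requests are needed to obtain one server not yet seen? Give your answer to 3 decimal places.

1.222

Each request yields a new server with probability (11-2)/11 = 9/11, so the wait is geometric with mean 11/9.
E = 11/9 = 1.2222.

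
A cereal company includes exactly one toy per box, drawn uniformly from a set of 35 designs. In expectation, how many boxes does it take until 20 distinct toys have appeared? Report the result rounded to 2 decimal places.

29.00

Going from k to k+1 distinct takes a geometric number of boxes with mean 35/(35-k).
Sum over k = 0,...,19: E = 35/35 + 35/34 + 35/33 + ... + 35/17 + 35/16 = 28.999.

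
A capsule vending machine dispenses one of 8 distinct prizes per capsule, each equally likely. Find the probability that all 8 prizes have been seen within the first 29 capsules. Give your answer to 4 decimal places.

Let A_i be the event that prize i is missing after 29 capsules. By inclusion–exclusion on the A_i,
P(all seen) = Σ_{j=0}^{8} (-1)^j C(8,j)((8-j)/8)^29
= 1.00000 - 0.16647 + 0.00667 - 0.00007 + 0.00000 - 0.00000 + 0.00000 - 0.00000 + 0.00000
= 0.84013.

0.8401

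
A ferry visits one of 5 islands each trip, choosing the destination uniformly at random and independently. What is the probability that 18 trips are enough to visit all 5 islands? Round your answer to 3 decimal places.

0.911

Let A_i be the event that island i is missing after 18 trips. By inclusion–exclusion on the A_i,
P(all seen) = Σ_{j=0}^{5} (-1)^j C(5,j)((5-j)/5)^18
= 1.0000 - 0.0901 + 0.0010 - 0.0000 + 0.0000 - 0.0000
= 0.9109.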